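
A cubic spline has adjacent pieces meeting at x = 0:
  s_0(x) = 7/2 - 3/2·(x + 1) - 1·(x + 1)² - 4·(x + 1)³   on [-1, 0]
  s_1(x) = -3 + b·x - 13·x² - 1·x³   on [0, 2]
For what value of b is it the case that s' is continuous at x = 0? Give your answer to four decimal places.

s_0'(x) = -3/2 - 2·(x + 1) - 12·(x + 1)², so s_0'(0) = -31/2. On the right, s_1'(0) = b, so b = -31/2.

-15.5000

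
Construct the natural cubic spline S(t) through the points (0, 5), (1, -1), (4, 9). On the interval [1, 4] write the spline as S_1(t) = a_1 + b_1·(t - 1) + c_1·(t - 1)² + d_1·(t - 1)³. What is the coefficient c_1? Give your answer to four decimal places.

3.5000

Write m_i for S''(x_i). With h_i = 1, 3 and divided differences Δ_i = -6, 10/3, the continuity of S' gives the tridiagonal system
  1·m_0 + 8·m_1 + 3·m_2 = 6(Δ_1 - Δ_0) = 56
Natural end conditions: m_0 = m_2 = 0.
Forward elimination and back-substitution give m_0 = 0, m_1 = 7, m_2 = 0.
On [1, 4], with S_1(t) = a_1 + b_1·(t - 1) + c_1·(t - 1)² + d_1·(t - 1)³: c_1 = m_1/2 = 7/2, d_1 = (m_2 - m_1)/(6h_1) = -7/18, b_1 = Δ_1 - h_1(2m_1 + m_2)/6 = -11/3.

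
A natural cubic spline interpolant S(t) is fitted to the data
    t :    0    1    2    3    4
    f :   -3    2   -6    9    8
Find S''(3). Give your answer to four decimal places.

Let M_i = S''(x_i). Step sizes h_i = 1, 1, 1, 1; slopes of the chords Δ_i = (y_(i+1) - y_i)/h_i = 5, -8, 15, -1.
  1·M_0 + 4·M_1 + 1·M_2 = 6(Δ_1 - Δ_0) = -78
  1·M_1 + 4·M_2 + 1·M_3 = 6(Δ_2 - Δ_1) = 138
  1·M_2 + 4·M_3 + 1·M_4 = 6(Δ_3 - Δ_2) = -96
Natural end conditions: M_0 = M_4 = 0.
Forward elimination and back-substitution give M_0 = 0, M_1 = -909/28, M_2 = 363/7, M_3 = -1035/28, M_4 = 0.

-36.9643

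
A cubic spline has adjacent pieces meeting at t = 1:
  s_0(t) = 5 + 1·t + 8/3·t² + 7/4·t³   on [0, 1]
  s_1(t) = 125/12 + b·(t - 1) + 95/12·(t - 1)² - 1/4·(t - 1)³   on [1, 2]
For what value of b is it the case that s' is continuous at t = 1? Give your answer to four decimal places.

11.5833

s_0'(t) = 1 + 16/3·t + 21/4·t², so s_0'(1) = 139/12. On the right, s_1'(1) = b, so b = 139/12.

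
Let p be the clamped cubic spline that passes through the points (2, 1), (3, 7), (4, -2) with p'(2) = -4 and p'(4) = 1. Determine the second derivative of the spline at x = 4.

Put M_i = p'' at the i-th knot. Here h = (1, 1) and Δ = (6, -9), so the interior equations h_(i-1)·M_(i-1) + 2(h_(i-1)+h_i)·M_i + h_i·M_(i+1) = 6(Δ_i − Δ_(i-1)) read
  1·M_0 + 4·M_1 + 1·M_2 = 6(Δ_1 - Δ_0) = -90
Clamped end conditions give two more equations: 2h_0·M_0 + h_0·M_1 = 6(Δ_0 - p'(2)) = 60 and h_1·M_1 + 2h_1·M_2 = 6(p'(4) - Δ_1) = 60.
Forward elimination and back-substitution give M_0 = 55, M_1 = -50, M_2 = 55.

55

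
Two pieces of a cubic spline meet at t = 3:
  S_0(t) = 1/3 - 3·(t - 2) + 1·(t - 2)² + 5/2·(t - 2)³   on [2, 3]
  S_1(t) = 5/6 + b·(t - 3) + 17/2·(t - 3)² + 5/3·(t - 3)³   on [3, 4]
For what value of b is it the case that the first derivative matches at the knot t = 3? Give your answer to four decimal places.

S_0'(t) = -3 + 2·(t - 2) + 15/2·(t - 2)², so S_0'(3) = 13/2. On the right, S_1'(3) = b, so b = 13/2.

6.5000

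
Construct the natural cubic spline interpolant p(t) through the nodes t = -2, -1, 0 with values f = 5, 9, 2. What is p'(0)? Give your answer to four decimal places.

Put M_i = p'' at the i-th knot. Here h = (1, 1) and Δ = (4, -7), so the interior equations h_(i-1)·M_(i-1) + 2(h_(i-1)+h_i)·M_i + h_i·M_(i+1) = 6(Δ_i − Δ_(i-1)) read
  1·M_0 + 4·M_1 + 1·M_2 = 6(Δ_1 - Δ_0) = -66
Natural end conditions: M_0 = M_2 = 0.
Forward elimination and back-substitution give M_0 = 0, M_1 = -33/2, M_2 = 0.
On [-1, 0], p'(t) = b_1 + 2c_1·(t + 1) + 3d_1·(t + 1)² with b_1 = Δ_1 - h_1(2M_1 + M_2)/6 = -3/2, c_1 = M_1/2 = -33/4, d_1 = (M_2 - M_1)/(6h_1) = 11/4. So p'(0) = -39/4.

-9.7500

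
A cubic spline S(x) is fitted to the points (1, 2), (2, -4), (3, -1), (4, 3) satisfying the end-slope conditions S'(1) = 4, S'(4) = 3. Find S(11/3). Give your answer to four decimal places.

Let σ_i = S''(x_i). Step sizes h_i = 1, 1, 1; slopes of the chords Δ_i = (y_(i+1) - y_i)/h_i = -6, 3, 4.
  1·σ_0 + 4·σ_1 + 1·σ_2 = 6(Δ_1 - Δ_0) = 54
  1·σ_1 + 4·σ_2 + 1·σ_3 = 6(Δ_2 - Δ_1) = 6
Clamped end conditions give two more equations: 2h_0·σ_0 + h_0·σ_1 = 6(Δ_0 - S'(1)) = -60 and h_2·σ_2 + 2h_2·σ_3 = 6(S'(4) - Δ_2) = -6.
Hence σ_0 = -128/3, σ_1 = 76/3, σ_2 = -14/3, σ_3 = -2/3.
On [3, 4], S(x) = -1 + 17/3·(x - 3) - 7/3·(x - 3)² + 2/3·(x - 3)³.
With (x - 3) = 2/3: S(11/3) = 157/81.

1.9383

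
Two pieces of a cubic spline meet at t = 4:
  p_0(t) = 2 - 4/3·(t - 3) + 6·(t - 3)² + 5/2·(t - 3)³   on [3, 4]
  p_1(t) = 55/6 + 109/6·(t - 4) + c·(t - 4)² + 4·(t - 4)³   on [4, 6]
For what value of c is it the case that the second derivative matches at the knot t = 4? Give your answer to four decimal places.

p_0''(t) = 12 + 15·(t - 3), so p_0''(4) = 27. On the right, p_1''(4) = 2c, so c = 27/2.

13.5000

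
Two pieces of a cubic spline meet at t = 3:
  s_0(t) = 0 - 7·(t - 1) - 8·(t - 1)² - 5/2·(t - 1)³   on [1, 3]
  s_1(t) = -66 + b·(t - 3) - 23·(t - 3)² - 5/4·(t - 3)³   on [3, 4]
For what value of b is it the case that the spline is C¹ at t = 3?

-69

s_0'(t) = -7 - 16·(t - 1) - 15/2·(t - 1)², so s_0'(3) = -69. On the right, s_1'(3) = b, so b = -69.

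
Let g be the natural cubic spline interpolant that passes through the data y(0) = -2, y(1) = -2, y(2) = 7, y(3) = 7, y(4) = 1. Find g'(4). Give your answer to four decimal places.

-6.8036

Put σ_i = g'' at the i-th knot. Here h = (1, 1, 1, 1) and Δ = (0, 9, 0, -6), so the interior equations h_(i-1)·σ_(i-1) + 2(h_(i-1)+h_i)·σ_i + h_i·σ_(i+1) = 6(Δ_i − Δ_(i-1)) read
  1·σ_0 + 4·σ_1 + 1·σ_2 = 6(Δ_1 - Δ_0) = 54
  1·σ_1 + 4·σ_2 + 1·σ_3 = 6(Δ_2 - Δ_1) = -54
  1·σ_2 + 4·σ_3 + 1·σ_4 = 6(Δ_3 - Δ_2) = -36
Natural end conditions: σ_0 = σ_4 = 0.
Hence σ_0 = 0, σ_1 = 495/28, σ_2 = -117/7, σ_3 = -135/28, σ_4 = 0.
On [3, 4], g'(x) = b_3 + 2c_3·(x - 3) + 3d_3·(x - 3)² with b_3 = Δ_3 - h_3(2σ_3 + σ_4)/6 = -123/28, c_3 = σ_3/2 = -135/56, d_3 = (σ_4 - σ_3)/(6h_3) = 45/56. So g'(4) = -381/56.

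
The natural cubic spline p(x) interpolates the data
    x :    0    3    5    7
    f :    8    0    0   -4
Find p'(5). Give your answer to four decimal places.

-0.6667

With M_i denoting the second derivative at x_i, h_i = 3, 2, 2, and Δ_i = (y_(i+1) − y_i)/h_i = -8/3, 0, -2:
  3·M_0 + 10·M_1 + 2·M_2 = 6(Δ_1 - Δ_0) = 16
  2·M_1 + 8·M_2 + 2·M_3 = 6(Δ_2 - Δ_1) = -12
Natural end conditions: M_0 = M_3 = 0.
Forward elimination and back-substitution give M_0 = 0, M_1 = 2, M_2 = -2, M_3 = 0.
On [5, 7], p'(x) = b_2 + 2c_2·(x - 5) + 3d_2·(x - 5)² with b_2 = Δ_2 - h_2(2M_2 + M_3)/6 = -2/3, c_2 = M_2/2 = -1, d_2 = (M_3 - M_2)/(6h_2) = 1/6. So p'(5) = -2/3.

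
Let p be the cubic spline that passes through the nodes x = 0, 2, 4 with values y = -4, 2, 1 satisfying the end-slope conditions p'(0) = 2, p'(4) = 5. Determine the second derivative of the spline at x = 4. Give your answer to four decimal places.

With M_i denoting the second derivative at x_i, h_i = 2, 2, and Δ_i = (y_(i+1) − y_i)/h_i = 3, -1/2:
  2·M_0 + 8·M_1 + 2·M_2 = 6(Δ_1 - Δ_0) = -21
Clamped end conditions give two more equations: 2h_0·M_0 + h_0·M_1 = 6(Δ_0 - p'(0)) = 6 and h_1·M_1 + 2h_1·M_2 = 6(p'(4) - Δ_1) = 33.
Solving: M_0 = 39/8, M_1 = -27/4, M_2 = 93/8.

11.6250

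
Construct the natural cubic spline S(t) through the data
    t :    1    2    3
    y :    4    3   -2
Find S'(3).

Let M_i = S''(x_i). Step sizes h_i = 1, 1; slopes of the chords Δ_i = (y_(i+1) - y_i)/h_i = -1, -5.
  1·M_0 + 4·M_1 + 1·M_2 = 6(Δ_1 - Δ_0) = -24
Natural end conditions: M_0 = M_2 = 0.
Solving the tridiagonal system: M_0 = 0, M_1 = -6, M_2 = 0.
On [2, 3], S'(t) = b_1 + 2c_1·(t - 2) + 3d_1·(t - 2)² with b_1 = Δ_1 - h_1(2M_1 + M_2)/6 = -3, c_1 = M_1/2 = -3, d_1 = (M_2 - M_1)/(6h_1) = 1. So S'(3) = -6.

-6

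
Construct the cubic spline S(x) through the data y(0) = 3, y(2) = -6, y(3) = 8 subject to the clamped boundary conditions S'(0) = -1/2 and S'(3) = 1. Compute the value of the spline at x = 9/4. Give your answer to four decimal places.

Write σ_i for S''(x_i). With h_i = 2, 1 and divided differences Δ_i = -9/2, 14, the continuity of S' gives the tridiagonal system
  2·σ_0 + 6·σ_1 + 1·σ_2 = 6(Δ_1 - Δ_0) = 111
Clamped end conditions give two more equations: 2h_0·σ_0 + h_0·σ_1 = 6(Δ_0 - S'(0)) = -24 and h_1·σ_1 + 2h_1·σ_2 = 6(S'(3) - Δ_1) = -78.
Forward elimination and back-substitution give σ_0 = -24, σ_1 = 36, σ_2 = -57.
On [2, 3], S(x) = -6 + 23/2·(x - 2) + 18·(x - 2)² - 31/2·(x - 2)³.
With (x - 2) = 1/4: S(9/4) = -287/128.

-2.2422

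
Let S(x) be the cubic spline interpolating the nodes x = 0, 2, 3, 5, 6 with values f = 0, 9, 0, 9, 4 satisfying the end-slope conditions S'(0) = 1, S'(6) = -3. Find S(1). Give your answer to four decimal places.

With m_i denoting the second derivative at x_i, h_i = 2, 1, 2, 1, and Δ_i = (y_(i+1) − y_i)/h_i = 9/2, -9, 9/2, -5:
  2·m_0 + 6·m_1 + 1·m_2 = 6(Δ_1 - Δ_0) = -81
  1·m_1 + 6·m_2 + 2·m_3 = 6(Δ_2 - Δ_1) = 81
  2·m_2 + 6·m_3 + 1·m_4 = 6(Δ_3 - Δ_2) = -57
Clamped end conditions give two more equations: 2h_0·m_0 + h_0·m_1 = 6(Δ_0 - S'(0)) = 21 and h_3·m_3 + 2h_3·m_4 = 6(S'(6) - Δ_3) = 12.
Forward elimination and back-substitution give m_0 = 6253/372, m_1 = -2150/93, m_2 = 4481/186, m_3 = -1880/93, m_4 = 1498/93.
On [0, 2], S(x) = 0 + 1·x + 6253/744·x² - 4951/1488·x³.
With x = 1: S(1) = 9043/1488.

6.0773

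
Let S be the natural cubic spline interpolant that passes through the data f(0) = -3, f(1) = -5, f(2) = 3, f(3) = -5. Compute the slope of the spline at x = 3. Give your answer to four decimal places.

-12.9333

With m_i denoting the second derivative at x_i, h_i = 1, 1, 1, and Δ_i = (y_(i+1) − y_i)/h_i = -2, 8, -8:
  1·m_0 + 4·m_1 + 1·m_2 = 6(Δ_1 - Δ_0) = 60
  1·m_1 + 4·m_2 + 1·m_3 = 6(Δ_2 - Δ_1) = -96
Natural end conditions: m_0 = m_3 = 0.
Solving the tridiagonal system: m_0 = 0, m_1 = 112/5, m_2 = -148/5, m_3 = 0.
On [2, 3], S'(x) = b_2 + 2c_2·(x - 2) + 3d_2·(x - 2)² with b_2 = Δ_2 - h_2(2m_2 + m_3)/6 = 28/15, c_2 = m_2/2 = -74/5, d_2 = (m_3 - m_2)/(6h_2) = 74/15. So S'(3) = -194/15.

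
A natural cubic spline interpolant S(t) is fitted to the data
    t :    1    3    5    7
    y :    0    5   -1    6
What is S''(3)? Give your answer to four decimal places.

-5.7000

Let M_i = S''(x_i). Step sizes h_i = 2, 2, 2; slopes of the chords Δ_i = (y_(i+1) - y_i)/h_i = 5/2, -3, 7/2.
  2·M_0 + 8·M_1 + 2·M_2 = 6(Δ_1 - Δ_0) = -33
  2·M_1 + 8·M_2 + 2·M_3 = 6(Δ_2 - Δ_1) = 39
Natural end conditions: M_0 = M_3 = 0.
Solving: M_0 = 0, M_1 = -57/10, M_2 = 63/10, M_3 = 0.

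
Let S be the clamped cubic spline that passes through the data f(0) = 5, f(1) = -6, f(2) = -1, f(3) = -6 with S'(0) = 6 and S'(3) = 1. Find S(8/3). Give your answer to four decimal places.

-4.7531

Put m_i = S'' at the i-th knot. Here h = (1, 1, 1) and Δ = (-11, 5, -5), so the interior equations h_(i-1)·m_(i-1) + 2(h_(i-1)+h_i)·m_i + h_i·m_(i+1) = 6(Δ_i − Δ_(i-1)) read
  1·m_0 + 4·m_1 + 1·m_2 = 6(Δ_1 - Δ_0) = 96
  1·m_1 + 4·m_2 + 1·m_3 = 6(Δ_2 - Δ_1) = -60
Clamped end conditions give two more equations: 2h_0·m_0 + h_0·m_1 = 6(Δ_0 - S'(0)) = -102 and h_2·m_2 + 2h_2·m_3 = 6(S'(3) - Δ_2) = 36.
Solving: m_0 = -232/3, m_1 = 158/3, m_2 = -112/3, m_3 = 110/3.
On [2, 3], S(t) = -1 + 4/3·(t - 2) - 56/3·(t - 2)² + 37/3·(t - 2)³.
With (t - 2) = 2/3: S(8/3) = -385/81.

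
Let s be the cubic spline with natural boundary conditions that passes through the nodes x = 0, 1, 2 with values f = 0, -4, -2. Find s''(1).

Write σ_i for s''(x_i). With h_i = 1, 1 and divided differences Δ_i = -4, 2, the continuity of s' gives the tridiagonal system
  1·σ_0 + 4·σ_1 + 1·σ_2 = 6(Δ_1 - Δ_0) = 36
Natural end conditions: σ_0 = σ_2 = 0.
Forward elimination and back-substitution give σ_0 = 0, σ_1 = 9, σ_2 = 0.

9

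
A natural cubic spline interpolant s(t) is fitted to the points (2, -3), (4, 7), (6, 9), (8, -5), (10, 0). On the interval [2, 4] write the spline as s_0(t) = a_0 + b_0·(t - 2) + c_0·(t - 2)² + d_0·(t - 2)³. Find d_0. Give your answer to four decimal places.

-0.0826

With M_i denoting the second derivative at x_i, h_i = 2, 2, 2, 2, and Δ_i = (y_(i+1) − y_i)/h_i = 5, 1, -7, 5/2:
  2·M_0 + 8·M_1 + 2·M_2 = 6(Δ_1 - Δ_0) = -24
  2·M_1 + 8·M_2 + 2·M_3 = 6(Δ_2 - Δ_1) = -48
  2·M_2 + 8·M_3 + 2·M_4 = 6(Δ_3 - Δ_2) = 57
Natural end conditions: M_0 = M_4 = 0.
Hence M_0 = 0, M_1 = -111/112, M_2 = -225/28, M_3 = 1023/112, M_4 = 0.
On [2, 4], with s_0(t) = a_0 + b_0·(t - 2) + c_0·(t - 2)² + d_0·(t - 2)³: c_0 = M_0/2 = 0, d_0 = (M_1 - M_0)/(6h_0) = -37/448, b_0 = Δ_0 - h_0(2M_0 + M_1)/6 = 597/112.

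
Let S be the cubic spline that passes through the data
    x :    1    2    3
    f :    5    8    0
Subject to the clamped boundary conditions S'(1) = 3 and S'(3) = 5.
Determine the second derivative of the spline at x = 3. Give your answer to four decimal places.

Write m_i for S''(x_i). With h_i = 1, 1 and divided differences Δ_i = 3, -8, the continuity of S' gives the tridiagonal system
  1·m_0 + 4·m_1 + 1·m_2 = 6(Δ_1 - Δ_0) = -66
Clamped end conditions give two more equations: 2h_0·m_0 + h_0·m_1 = 6(Δ_0 - S'(1)) = 0 and h_1·m_1 + 2h_1·m_2 = 6(S'(3) - Δ_1) = 78.
Hence m_0 = 35/2, m_1 = -35, m_2 = 113/2.

56.5000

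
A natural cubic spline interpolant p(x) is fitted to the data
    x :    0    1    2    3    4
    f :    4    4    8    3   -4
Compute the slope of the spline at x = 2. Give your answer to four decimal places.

0.2500

Let M_i = p''(x_i). Step sizes h_i = 1, 1, 1, 1; slopes of the chords Δ_i = (y_(i+1) - y_i)/h_i = 0, 4, -5, -7.
  1·M_0 + 4·M_1 + 1·M_2 = 6(Δ_1 - Δ_0) = 24
  1·M_1 + 4·M_2 + 1·M_3 = 6(Δ_2 - Δ_1) = -54
  1·M_2 + 4·M_3 + 1·M_4 = 6(Δ_3 - Δ_2) = -12
Natural end conditions: M_0 = M_4 = 0.
Solving the tridiagonal system: M_0 = 0, M_1 = 141/14, M_2 = -114/7, M_3 = 15/14, M_4 = 0.
On [2, 3], p'(x) = b_2 + 2c_2·(x - 2) + 3d_2·(x - 2)² with b_2 = Δ_2 - h_2(2M_2 + M_3)/6 = 1/4, c_2 = M_2/2 = -57/7, d_2 = (M_3 - M_2)/(6h_2) = 81/28. So p'(2) = 1/4.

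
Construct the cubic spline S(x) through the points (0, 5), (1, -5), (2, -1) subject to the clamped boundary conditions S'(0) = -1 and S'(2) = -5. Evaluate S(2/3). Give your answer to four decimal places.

-2.0370

Write M_i for S''(x_i). With h_i = 1, 1 and divided differences Δ_i = -10, 4, the continuity of S' gives the tridiagonal system
  1·M_0 + 4·M_1 + 1·M_2 = 6(Δ_1 - Δ_0) = 84
Clamped end conditions give two more equations: 2h_0·M_0 + h_0·M_1 = 6(Δ_0 - S'(0)) = -54 and h_1·M_1 + 2h_1·M_2 = 6(S'(2) - Δ_1) = -54.
Solving the tridiagonal system: M_0 = -50, M_1 = 46, M_2 = -50.
On [0, 1], S(x) = 5 - 1·x - 25·x² + 16·x³.
With x = 2/3: S(2/3) = -55/27.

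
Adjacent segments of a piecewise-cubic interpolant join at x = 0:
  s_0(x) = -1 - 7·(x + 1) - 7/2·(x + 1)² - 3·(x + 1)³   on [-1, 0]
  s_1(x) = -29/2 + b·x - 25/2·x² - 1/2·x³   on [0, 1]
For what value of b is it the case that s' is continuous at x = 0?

s_0'(x) = -7 - 7·(x + 1) - 9·(x + 1)², so s_0'(0) = -23. On the right, s_1'(0) = b, so b = -23.

-23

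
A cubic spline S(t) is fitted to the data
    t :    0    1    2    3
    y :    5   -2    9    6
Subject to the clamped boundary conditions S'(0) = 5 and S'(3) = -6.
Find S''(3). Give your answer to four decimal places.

With m_i denoting the second derivative at x_i, h_i = 1, 1, 1, and Δ_i = (y_(i+1) − y_i)/h_i = -7, 11, -3:
  1·m_0 + 4·m_1 + 1·m_2 = 6(Δ_1 - Δ_0) = 108
  1·m_1 + 4·m_2 + 1·m_3 = 6(Δ_2 - Δ_1) = -84
Clamped end conditions give two more equations: 2h_0·m_0 + h_0·m_1 = 6(Δ_0 - S'(0)) = -72 and h_2·m_2 + 2h_2·m_3 = 6(S'(3) - Δ_2) = -18.
Forward elimination and back-substitution give m_0 = -926/15, m_1 = 772/15, m_2 = -542/15, m_3 = 136/15.

9.0667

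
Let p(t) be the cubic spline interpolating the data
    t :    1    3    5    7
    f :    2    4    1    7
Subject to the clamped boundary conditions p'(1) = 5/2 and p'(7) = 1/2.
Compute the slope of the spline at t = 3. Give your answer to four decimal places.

Put M_i = p'' at the i-th knot. Here h = (2, 2, 2) and Δ = (1, -3/2, 3), so the interior equations h_(i-1)·M_(i-1) + 2(h_(i-1)+h_i)·M_i + h_i·M_(i+1) = 6(Δ_i − Δ_(i-1)) read
  2·M_0 + 8·M_1 + 2·M_2 = 6(Δ_1 - Δ_0) = -15
  2·M_1 + 8·M_2 + 2·M_3 = 6(Δ_2 - Δ_1) = 27
Clamped end conditions give two more equations: 2h_0·M_0 + h_0·M_1 = 6(Δ_0 - p'(1)) = -9 and h_2·M_2 + 2h_2·M_3 = 6(p'(7) - Δ_2) = -15.
Hence M_0 = -2/3, M_1 = -19/6, M_2 = 35/6, M_3 = -20/3.
On [3, 5], p'(t) = b_1 + 2c_1·(t - 3) + 3d_1·(t - 3)² with b_1 = Δ_1 - h_1(2M_1 + M_2)/6 = -4/3, c_1 = M_1/2 = -19/12, d_1 = (M_2 - M_1)/(6h_1) = 3/4. So p'(3) = -4/3.

-1.3333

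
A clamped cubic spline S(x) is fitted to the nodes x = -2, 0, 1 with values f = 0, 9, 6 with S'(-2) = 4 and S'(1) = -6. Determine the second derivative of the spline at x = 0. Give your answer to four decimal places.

With m_i denoting the second derivative at x_i, h_i = 2, 1, and Δ_i = (y_(i+1) − y_i)/h_i = 9/2, -3:
  2·m_0 + 6·m_1 + 1·m_2 = 6(Δ_1 - Δ_0) = -45
Clamped end conditions give two more equations: 2h_0·m_0 + h_0·m_1 = 6(Δ_0 - S'(-2)) = 3 and h_1·m_1 + 2h_1·m_2 = 6(S'(1) - Δ_1) = -18.
Solving: m_0 = 59/12, m_1 = -25/3, m_2 = -29/6.

-8.3333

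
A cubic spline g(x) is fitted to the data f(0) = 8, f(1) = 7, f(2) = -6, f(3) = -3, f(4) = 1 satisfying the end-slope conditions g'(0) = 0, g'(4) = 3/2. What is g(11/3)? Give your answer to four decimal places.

0.2308

With M_i denoting the second derivative at x_i, h_i = 1, 1, 1, 1, and Δ_i = (y_(i+1) − y_i)/h_i = -1, -13, 3, 4:
  1·M_0 + 4·M_1 + 1·M_2 = 6(Δ_1 - Δ_0) = -72
  1·M_1 + 4·M_2 + 1·M_3 = 6(Δ_2 - Δ_1) = 96
  1·M_2 + 4·M_3 + 1·M_4 = 6(Δ_3 - Δ_2) = 6
Clamped end conditions give two more equations: 2h_0·M_0 + h_0·M_1 = 6(Δ_0 - g'(0)) = -6 and h_3·M_3 + 2h_3·M_4 = 6(g'(4) - Δ_3) = -15.
Solving the tridiagonal system: M_0 = 645/56, M_1 = -813/28, M_2 = 261/8, M_3 = -153/28, M_4 = -267/56.
On [3, 4], g(x) = -3 + 741/112·(x - 3) - 153/56·(x - 3)² + 13/112·(x - 3)³.
With (x - 3) = 2/3: g(11/3) = 349/1512.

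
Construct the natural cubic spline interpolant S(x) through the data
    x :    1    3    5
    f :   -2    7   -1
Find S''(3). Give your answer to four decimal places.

-6.3750

Write σ_i for S''(x_i). With h_i = 2, 2 and divided differences Δ_i = 9/2, -4, the continuity of S' gives the tridiagonal system
  2·σ_0 + 8·σ_1 + 2·σ_2 = 6(Δ_1 - Δ_0) = -51
Natural end conditions: σ_0 = σ_2 = 0.
Solving the tridiagonal system: σ_0 = 0, σ_1 = -51/8, σ_2 = 0.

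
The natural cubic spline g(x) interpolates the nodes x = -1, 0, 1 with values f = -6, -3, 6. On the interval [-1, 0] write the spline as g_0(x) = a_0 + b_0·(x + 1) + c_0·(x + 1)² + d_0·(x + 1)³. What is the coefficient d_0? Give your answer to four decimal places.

With m_i denoting the second derivative at x_i, h_i = 1, 1, and Δ_i = (y_(i+1) − y_i)/h_i = 3, 9:
  1·m_0 + 4·m_1 + 1·m_2 = 6(Δ_1 - Δ_0) = 36
Natural end conditions: m_0 = m_2 = 0.
Hence m_0 = 0, m_1 = 9, m_2 = 0.
On [-1, 0], with g_0(x) = a_0 + b_0·(x + 1) + c_0·(x + 1)² + d_0·(x + 1)³: c_0 = m_0/2 = 0, d_0 = (m_1 - m_0)/(6h_0) = 3/2, b_0 = Δ_0 - h_0(2m_0 + m_1)/6 = 3/2.

1.5000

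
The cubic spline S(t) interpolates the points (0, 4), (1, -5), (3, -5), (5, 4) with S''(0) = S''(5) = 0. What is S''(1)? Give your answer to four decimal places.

With σ_i denoting the second derivative at x_i, h_i = 1, 2, 2, and Δ_i = (y_(i+1) − y_i)/h_i = -9, 0, 9/2:
  1·σ_0 + 6·σ_1 + 2·σ_2 = 6(Δ_1 - Δ_0) = 54
  2·σ_1 + 8·σ_2 + 2·σ_3 = 6(Δ_2 - Δ_1) = 27
Natural end conditions: σ_0 = σ_3 = 0.
Forward elimination and back-substitution give σ_0 = 0, σ_1 = 189/22, σ_2 = 27/22, σ_3 = 0.

8.5909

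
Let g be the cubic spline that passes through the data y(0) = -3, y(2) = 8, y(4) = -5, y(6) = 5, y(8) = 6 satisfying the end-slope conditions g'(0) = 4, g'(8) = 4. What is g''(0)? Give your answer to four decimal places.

9.8304

Put σ_i = g'' at the i-th knot. Here h = (2, 2, 2, 2) and Δ = (11/2, -13/2, 5, 1/2), so the interior equations h_(i-1)·σ_(i-1) + 2(h_(i-1)+h_i)·σ_i + h_i·σ_(i+1) = 6(Δ_i − Δ_(i-1)) read
  2·σ_0 + 8·σ_1 + 2·σ_2 = 6(Δ_1 - Δ_0) = -72
  2·σ_1 + 8·σ_2 + 2·σ_3 = 6(Δ_2 - Δ_1) = 69
  2·σ_2 + 8·σ_3 + 2·σ_4 = 6(Δ_3 - Δ_2) = -27
Clamped end conditions give two more equations: 2h_0·σ_0 + h_0·σ_1 = 6(Δ_0 - g'(0)) = 9 and h_3·σ_3 + 2h_3·σ_4 = 6(g'(8) - Δ_3) = 21.
Forward elimination and back-substitution give σ_0 = 1101/112, σ_1 = -849/56, σ_2 = 237/16, σ_3 = -537/56, σ_4 = 1125/112.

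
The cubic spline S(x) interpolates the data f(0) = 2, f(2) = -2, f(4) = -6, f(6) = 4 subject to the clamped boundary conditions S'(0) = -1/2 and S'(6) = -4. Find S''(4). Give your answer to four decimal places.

10.5333

Write M_i for S''(x_i). With h_i = 2, 2, 2 and divided differences Δ_i = -2, -2, 5, the continuity of S' gives the tridiagonal system
  2·M_0 + 8·M_1 + 2·M_2 = 6(Δ_1 - Δ_0) = 0
  2·M_1 + 8·M_2 + 2·M_3 = 6(Δ_2 - Δ_1) = 42
Clamped end conditions give two more equations: 2h_0·M_0 + h_0·M_1 = 6(Δ_0 - S'(0)) = -9 and h_2·M_2 + 2h_2·M_3 = 6(S'(6) - Δ_2) = -54.
Solving: M_0 = -16/15, M_1 = -71/30, M_2 = 158/15, M_3 = -563/30.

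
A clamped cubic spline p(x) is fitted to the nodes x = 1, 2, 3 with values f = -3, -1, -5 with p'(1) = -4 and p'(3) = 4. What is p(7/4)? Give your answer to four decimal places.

Put M_i = p'' at the i-th knot. Here h = (1, 1) and Δ = (2, -4), so the interior equations h_(i-1)·M_(i-1) + 2(h_(i-1)+h_i)·M_i + h_i·M_(i+1) = 6(Δ_i − Δ_(i-1)) read
  1·M_0 + 4·M_1 + 1·M_2 = 6(Δ_1 - Δ_0) = -36
Clamped end conditions give two more equations: 2h_0·M_0 + h_0·M_1 = 6(Δ_0 - p'(1)) = 36 and h_1·M_1 + 2h_1·M_2 = 6(p'(3) - Δ_1) = 48.
Solving the tridiagonal system: M_0 = 31, M_1 = -26, M_2 = 37.
On [1, 2], p(x) = -3 - 4·(x - 1) + 31/2·(x - 1)² - 19/2·(x - 1)³.
With (x - 1) = 3/4: p(7/4) = -165/128.

-1.2891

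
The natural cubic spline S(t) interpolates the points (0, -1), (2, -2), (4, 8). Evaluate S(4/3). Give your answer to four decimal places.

Write M_i for S''(x_i). With h_i = 2, 2 and divided differences Δ_i = -1/2, 5, the continuity of S' gives the tridiagonal system
  2·M_0 + 8·M_1 + 2·M_2 = 6(Δ_1 - Δ_0) = 33
Natural end conditions: M_0 = M_2 = 0.
Forward elimination and back-substitution give M_0 = 0, M_1 = 33/8, M_2 = 0.
On [0, 2], S(t) = -1 - 15/8·t + 0·t² + 11/32·t³.
With t = 4/3: S(4/3) = -145/54.

-2.6852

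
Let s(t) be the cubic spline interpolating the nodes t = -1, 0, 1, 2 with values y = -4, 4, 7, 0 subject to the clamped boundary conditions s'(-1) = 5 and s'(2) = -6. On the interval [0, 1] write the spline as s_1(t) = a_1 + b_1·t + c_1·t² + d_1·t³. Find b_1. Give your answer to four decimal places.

Let M_i = s''(x_i). Step sizes h_i = 1, 1, 1; slopes of the chords Δ_i = (y_(i+1) - y_i)/h_i = 8, 3, -7.
  1·M_0 + 4·M_1 + 1·M_2 = 6(Δ_1 - Δ_0) = -30
  1·M_1 + 4·M_2 + 1·M_3 = 6(Δ_2 - Δ_1) = -60
Clamped end conditions give two more equations: 2h_0·M_0 + h_0·M_1 = 6(Δ_0 - s'(-1)) = 18 and h_2·M_2 + 2h_2·M_3 = 6(s'(2) - Δ_2) = 6.
Solving the tridiagonal system: M_0 = 184/15, M_1 = -98/15, M_2 = -242/15, M_3 = 166/15.
On [0, 1], with s_1(t) = a_1 + b_1·t + c_1·t² + d_1·t³: c_1 = M_1/2 = -49/15, d_1 = (M_2 - M_1)/(6h_1) = -8/5, b_1 = Δ_1 - h_1(2M_1 + M_2)/6 = 118/15.

7.8667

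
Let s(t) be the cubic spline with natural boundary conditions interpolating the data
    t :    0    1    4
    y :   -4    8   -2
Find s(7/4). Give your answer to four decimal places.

Put σ_i = s'' at the i-th knot. Here h = (1, 3) and Δ = (12, -10/3), so the interior equations h_(i-1)·σ_(i-1) + 2(h_(i-1)+h_i)·σ_i + h_i·σ_(i+1) = 6(Δ_i − Δ_(i-1)) read
  1·σ_0 + 8·σ_1 + 3·σ_2 = 6(Δ_1 - Δ_0) = -92
Natural end conditions: σ_0 = σ_2 = 0.
Solving the tridiagonal system: σ_0 = 0, σ_1 = -23/2, σ_2 = 0.
On [1, 4], s(t) = 8 + 49/6·(t - 1) - 23/4·(t - 1)² + 23/36·(t - 1)³.
With (t - 1) = 3/4: s(7/4) = 2857/256.

11.1602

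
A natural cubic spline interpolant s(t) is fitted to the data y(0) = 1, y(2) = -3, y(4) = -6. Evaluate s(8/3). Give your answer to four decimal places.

-4.0926

Put M_i = s'' at the i-th knot. Here h = (2, 2) and Δ = (-2, -3/2), so the interior equations h_(i-1)·M_(i-1) + 2(h_(i-1)+h_i)·M_i + h_i·M_(i+1) = 6(Δ_i − Δ_(i-1)) read
  2·M_0 + 8·M_1 + 2·M_2 = 6(Δ_1 - Δ_0) = 3
Natural end conditions: M_0 = M_2 = 0.
Solving the tridiagonal system: M_0 = 0, M_1 = 3/8, M_2 = 0.
On [2, 4], s(t) = -3 - 7/4·(t - 2) + 3/16·(t - 2)² - 1/32·(t - 2)³.
With (t - 2) = 2/3: s(8/3) = -221/54.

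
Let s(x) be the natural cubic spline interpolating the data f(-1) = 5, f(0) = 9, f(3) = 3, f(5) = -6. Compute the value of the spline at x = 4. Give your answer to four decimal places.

-1.4577

Let M_i = s''(x_i). Step sizes h_i = 1, 3, 2; slopes of the chords Δ_i = (y_(i+1) - y_i)/h_i = 4, -2, -9/2.
  1·M_0 + 8·M_1 + 3·M_2 = 6(Δ_1 - Δ_0) = -36
  3·M_1 + 10·M_2 + 2·M_3 = 6(Δ_2 - Δ_1) = -15
Natural end conditions: M_0 = M_3 = 0.
Solving: M_0 = 0, M_1 = -315/71, M_2 = -12/71, M_3 = 0.
On [3, 5], s(x) = 3 - 623/142·(x - 3) - 6/71·(x - 3)² + 1/71·(x - 3)³.
With (x - 3) = 1: s(4) = -207/142.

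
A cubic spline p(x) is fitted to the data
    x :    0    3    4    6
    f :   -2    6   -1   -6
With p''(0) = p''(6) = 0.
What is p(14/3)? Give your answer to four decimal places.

-4.1061

Let m_i = p''(x_i). Step sizes h_i = 3, 1, 2; slopes of the chords Δ_i = (y_(i+1) - y_i)/h_i = 8/3, -7, -5/2.
  3·m_0 + 8·m_1 + 1·m_2 = 6(Δ_1 - Δ_0) = -58
  1·m_1 + 6·m_2 + 2·m_3 = 6(Δ_2 - Δ_1) = 27
Natural end conditions: m_0 = m_3 = 0.
Solving: m_0 = 0, m_1 = -375/47, m_2 = 274/47, m_3 = 0.
On [4, 6], p(x) = -1 - 1801/282·(x - 4) + 137/47·(x - 4)² - 137/282·(x - 4)³.
With (x - 4) = 2/3: p(14/3) = -15632/3807.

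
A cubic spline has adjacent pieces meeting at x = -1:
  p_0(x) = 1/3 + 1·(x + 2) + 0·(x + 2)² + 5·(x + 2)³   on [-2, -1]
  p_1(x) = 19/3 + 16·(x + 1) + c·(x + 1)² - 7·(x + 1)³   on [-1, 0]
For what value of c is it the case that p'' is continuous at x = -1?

p_0''(x) = 0 + 30·(x + 2), so p_0''(-1) = 30. On the right, p_1''(-1) = 2c, so c = 15.

15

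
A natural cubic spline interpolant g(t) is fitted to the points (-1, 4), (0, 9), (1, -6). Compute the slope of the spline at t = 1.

-20

Let M_i = g''(x_i). Step sizes h_i = 1, 1; slopes of the chords Δ_i = (y_(i+1) - y_i)/h_i = 5, -15.
  1·M_0 + 4·M_1 + 1·M_2 = 6(Δ_1 - Δ_0) = -120
Natural end conditions: M_0 = M_2 = 0.
Solving the tridiagonal system: M_0 = 0, M_1 = -30, M_2 = 0.
On [0, 1], g'(t) = b_1 + 2c_1·t + 3d_1·t² with b_1 = Δ_1 - h_1(2M_1 + M_2)/6 = -5, c_1 = M_1/2 = -15, d_1 = (M_2 - M_1)/(6h_1) = 5. So g'(1) = -20.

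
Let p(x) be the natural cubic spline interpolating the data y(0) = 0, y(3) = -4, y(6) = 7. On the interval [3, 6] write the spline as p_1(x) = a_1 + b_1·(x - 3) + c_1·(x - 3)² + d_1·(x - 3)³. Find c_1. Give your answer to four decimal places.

With M_i denoting the second derivative at x_i, h_i = 3, 3, and Δ_i = (y_(i+1) − y_i)/h_i = -4/3, 11/3:
  3·M_0 + 12·M_1 + 3·M_2 = 6(Δ_1 - Δ_0) = 30
Natural end conditions: M_0 = M_2 = 0.
Hence M_0 = 0, M_1 = 5/2, M_2 = 0.
On [3, 6], with p_1(x) = a_1 + b_1·(x - 3) + c_1·(x - 3)² + d_1·(x - 3)³: c_1 = M_1/2 = 5/4, d_1 = (M_2 - M_1)/(6h_1) = -5/36, b_1 = Δ_1 - h_1(2M_1 + M_2)/6 = 7/6.

1.2500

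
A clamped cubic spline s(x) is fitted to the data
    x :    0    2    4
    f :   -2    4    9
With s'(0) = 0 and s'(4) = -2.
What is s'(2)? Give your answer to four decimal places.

4.6250

Let σ_i = s''(x_i). Step sizes h_i = 2, 2; slopes of the chords Δ_i = (y_(i+1) - y_i)/h_i = 3, 5/2.
  2·σ_0 + 8·σ_1 + 2·σ_2 = 6(Δ_1 - Δ_0) = -3
Clamped end conditions give two more equations: 2h_0·σ_0 + h_0·σ_1 = 6(Δ_0 - s'(0)) = 18 and h_1·σ_1 + 2h_1·σ_2 = 6(s'(4) - Δ_1) = -27.
Solving: σ_0 = 35/8, σ_1 = 1/4, σ_2 = -55/8.
On [2, 4], s'(x) = b_1 + 2c_1·(x - 2) + 3d_1·(x - 2)² with b_1 = Δ_1 - h_1(2σ_1 + σ_2)/6 = 37/8, c_1 = σ_1/2 = 1/8, d_1 = (σ_2 - σ_1)/(6h_1) = -19/32. So s'(2) = 37/8.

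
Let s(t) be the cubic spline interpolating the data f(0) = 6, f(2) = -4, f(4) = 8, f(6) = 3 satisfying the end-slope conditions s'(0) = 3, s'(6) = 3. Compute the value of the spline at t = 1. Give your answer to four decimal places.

Write M_i for s''(x_i). With h_i = 2, 2, 2 and divided differences Δ_i = -5, 6, -5/2, the continuity of s' gives the tridiagonal system
  2·M_0 + 8·M_1 + 2·M_2 = 6(Δ_1 - Δ_0) = 66
  2·M_1 + 8·M_2 + 2·M_3 = 6(Δ_2 - Δ_1) = -51
Clamped end conditions give two more equations: 2h_0·M_0 + h_0·M_1 = 6(Δ_0 - s'(0)) = -48 and h_2·M_2 + 2h_2·M_3 = 6(s'(6) - Δ_2) = 33.
Solving: M_0 = -41/2, M_1 = 17, M_2 = -29/2, M_3 = 31/2.
On [0, 2], s(t) = 6 + 3·t - 41/4·t² + 25/8·t³.
With t = 1: s(1) = 15/8.

1.8750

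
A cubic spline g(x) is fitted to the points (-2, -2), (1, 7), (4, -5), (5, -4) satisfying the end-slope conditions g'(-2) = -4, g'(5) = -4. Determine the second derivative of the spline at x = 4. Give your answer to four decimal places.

Put M_i = g'' at the i-th knot. Here h = (3, 3, 1) and Δ = (3, -4, 1), so the interior equations h_(i-1)·M_(i-1) + 2(h_(i-1)+h_i)·M_i + h_i·M_(i+1) = 6(Δ_i − Δ_(i-1)) read
  3·M_0 + 12·M_1 + 3·M_2 = 6(Δ_1 - Δ_0) = -42
  3·M_1 + 8·M_2 + 1·M_3 = 6(Δ_2 - Δ_1) = 30
Clamped end conditions give two more equations: 2h_0·M_0 + h_0·M_1 = 6(Δ_0 - g'(-2)) = 42 and h_2·M_2 + 2h_2·M_3 = 6(g'(5) - Δ_2) = -30.
Hence M_0 = 352/31, M_1 = -270/31, M_2 = 294/31, M_3 = -612/31.

9.4839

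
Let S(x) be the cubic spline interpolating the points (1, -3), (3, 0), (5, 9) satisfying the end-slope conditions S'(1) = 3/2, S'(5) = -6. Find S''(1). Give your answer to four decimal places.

Put m_i = S'' at the i-th knot. Here h = (2, 2) and Δ = (3/2, 9/2), so the interior equations h_(i-1)·m_(i-1) + 2(h_(i-1)+h_i)·m_i + h_i·m_(i+1) = 6(Δ_i − Δ_(i-1)) read
  2·m_0 + 8·m_1 + 2·m_2 = 6(Δ_1 - Δ_0) = 18
Clamped end conditions give two more equations: 2h_0·m_0 + h_0·m_1 = 6(Δ_0 - S'(1)) = 0 and h_1·m_1 + 2h_1·m_2 = 6(S'(5) - Δ_1) = -63.
Solving the tridiagonal system: m_0 = -33/8, m_1 = 33/4, m_2 = -159/8.

-4.1250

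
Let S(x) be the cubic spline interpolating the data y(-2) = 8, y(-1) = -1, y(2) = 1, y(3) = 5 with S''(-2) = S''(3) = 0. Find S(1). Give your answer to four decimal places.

-2.7899

With M_i denoting the second derivative at x_i, h_i = 1, 3, 1, and Δ_i = (y_(i+1) − y_i)/h_i = -9, 2/3, 4:
  1·M_0 + 8·M_1 + 3·M_2 = 6(Δ_1 - Δ_0) = 58
  3·M_1 + 8·M_2 + 1·M_3 = 6(Δ_2 - Δ_1) = 20
Natural end conditions: M_0 = M_3 = 0.
Forward elimination and back-substitution give M_0 = 0, M_1 = 404/55, M_2 = -14/55, M_3 = 0.
On [-1, 2], S(x) = -1 - 1081/165·(x + 1) + 202/55·(x + 1)² - 19/45·(x + 1)³.
With (x + 1) = 2: S(1) = -1381/495.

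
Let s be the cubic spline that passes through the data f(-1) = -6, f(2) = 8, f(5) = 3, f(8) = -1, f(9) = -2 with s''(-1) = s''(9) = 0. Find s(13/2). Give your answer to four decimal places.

Let σ_i = s''(x_i). Step sizes h_i = 3, 3, 3, 1; slopes of the chords Δ_i = (y_(i+1) - y_i)/h_i = 14/3, -5/3, -4/3, -1.
  3·σ_0 + 12·σ_1 + 3·σ_2 = 6(Δ_1 - Δ_0) = -38
  3·σ_1 + 12·σ_2 + 3·σ_3 = 6(Δ_2 - Δ_1) = 2
  3·σ_2 + 8·σ_3 + 1·σ_4 = 6(Δ_3 - Δ_2) = 2
Natural end conditions: σ_0 = σ_4 = 0.
Hence σ_0 = 0, σ_1 = -278/81, σ_2 = 86/81, σ_3 = -4/27, σ_4 = 0.
On [5, 8], s(x) = 3 - 188/81·(x - 5) + 43/81·(x - 5)² - 49/729·(x - 5)³.
With (x - 5) = 3/2: s(13/2) = 35/72.

0.4861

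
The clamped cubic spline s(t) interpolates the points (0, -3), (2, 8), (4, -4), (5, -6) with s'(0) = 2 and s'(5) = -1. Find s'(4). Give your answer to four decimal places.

Put m_i = s'' at the i-th knot. Here h = (2, 2, 1) and Δ = (11/2, -6, -2), so the interior equations h_(i-1)·m_(i-1) + 2(h_(i-1)+h_i)·m_i + h_i·m_(i+1) = 6(Δ_i − Δ_(i-1)) read
  2·m_0 + 8·m_1 + 2·m_2 = 6(Δ_1 - Δ_0) = -69
  2·m_1 + 6·m_2 + 1·m_3 = 6(Δ_2 - Δ_1) = 24
Clamped end conditions give two more equations: 2h_0·m_0 + h_0·m_1 = 6(Δ_0 - s'(0)) = 21 and h_2·m_2 + 2h_2·m_3 = 6(s'(5) - Δ_2) = 6.
Solving the tridiagonal system: m_0 = 561/46, m_1 = -639/46, m_2 = 204/23, m_3 = -33/23.
On [4, 5], s'(t) = b_2 + 2c_2·(t - 4) + 3d_2·(t - 4)² with b_2 = Δ_2 - h_2(2m_2 + m_3)/6 = -217/46, c_2 = m_2/2 = 102/23, d_2 = (m_3 - m_2)/(6h_2) = -79/46. So s'(4) = -217/46.

-4.7174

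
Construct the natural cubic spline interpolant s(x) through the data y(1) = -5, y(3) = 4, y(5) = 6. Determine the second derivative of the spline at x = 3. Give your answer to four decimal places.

-2.6250

Let m_i = s''(x_i). Step sizes h_i = 2, 2; slopes of the chords Δ_i = (y_(i+1) - y_i)/h_i = 9/2, 1.
  2·m_0 + 8·m_1 + 2·m_2 = 6(Δ_1 - Δ_0) = -21
Natural end conditions: m_0 = m_2 = 0.
Solving: m_0 = 0, m_1 = -21/8, m_2 = 0.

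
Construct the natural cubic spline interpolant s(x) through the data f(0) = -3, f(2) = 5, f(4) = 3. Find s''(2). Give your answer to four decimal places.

-3.7500

Write M_i for s''(x_i). With h_i = 2, 2 and divided differences Δ_i = 4, -1, the continuity of s' gives the tridiagonal system
  2·M_0 + 8·M_1 + 2·M_2 = 6(Δ_1 - Δ_0) = -30
Natural end conditions: M_0 = M_2 = 0.
Forward elimination and back-substitution give M_0 = 0, M_1 = -15/4, M_2 = 0.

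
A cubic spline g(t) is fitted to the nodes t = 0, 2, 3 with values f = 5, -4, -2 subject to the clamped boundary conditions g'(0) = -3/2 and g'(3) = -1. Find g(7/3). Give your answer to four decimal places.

-3.3580

Put m_i = g'' at the i-th knot. Here h = (2, 1) and Δ = (-9/2, 2), so the interior equations h_(i-1)·m_(i-1) + 2(h_(i-1)+h_i)·m_i + h_i·m_(i+1) = 6(Δ_i − Δ_(i-1)) read
  2·m_0 + 6·m_1 + 1·m_2 = 6(Δ_1 - Δ_0) = 39
Clamped end conditions give two more equations: 2h_0·m_0 + h_0·m_1 = 6(Δ_0 - g'(0)) = -18 and h_1·m_1 + 2h_1·m_2 = 6(g'(3) - Δ_1) = -18.
Forward elimination and back-substitution give m_0 = -65/6, m_1 = 38/3, m_2 = -46/3.
On [2, 3], g(t) = -4 + 1/3·(t - 2) + 19/3·(t - 2)² - 14/3·(t - 2)³.
With (t - 2) = 1/3: g(7/3) = -272/81.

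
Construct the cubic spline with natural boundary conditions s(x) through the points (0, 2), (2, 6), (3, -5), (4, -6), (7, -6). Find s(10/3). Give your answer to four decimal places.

-6.4528

Put m_i = s'' at the i-th knot. Here h = (2, 1, 1, 3) and Δ = (2, -11, -1, 0), so the interior equations h_(i-1)·m_(i-1) + 2(h_(i-1)+h_i)·m_i + h_i·m_(i+1) = 6(Δ_i − Δ_(i-1)) read
  2·m_0 + 6·m_1 + 1·m_2 = 6(Δ_1 - Δ_0) = -78
  1·m_1 + 4·m_2 + 1·m_3 = 6(Δ_2 - Δ_1) = 60
  1·m_2 + 8·m_3 + 3·m_4 = 6(Δ_3 - Δ_2) = 6
Natural end conditions: m_0 = m_4 = 0.
Forward elimination and back-substitution give m_0 = 0, m_1 = -1446/89, m_2 = 1734/89, m_3 = -150/89, m_4 = 0.
On [3, 4], s(x) = -5 - 642/89·(x - 3) + 867/89·(x - 3)² - 314/89·(x - 3)³.
With (x - 3) = 1/3: s(10/3) = -15506/2403.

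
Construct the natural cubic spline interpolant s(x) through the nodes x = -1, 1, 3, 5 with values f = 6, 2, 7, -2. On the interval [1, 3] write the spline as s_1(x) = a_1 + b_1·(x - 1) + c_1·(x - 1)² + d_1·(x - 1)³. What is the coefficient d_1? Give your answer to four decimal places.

-0.9583

Let m_i = s''(x_i). Step sizes h_i = 2, 2, 2; slopes of the chords Δ_i = (y_(i+1) - y_i)/h_i = -2, 5/2, -9/2.
  2·m_0 + 8·m_1 + 2·m_2 = 6(Δ_1 - Δ_0) = 27
  2·m_1 + 8·m_2 + 2·m_3 = 6(Δ_2 - Δ_1) = -42
Natural end conditions: m_0 = m_3 = 0.
Solving: m_0 = 0, m_1 = 5, m_2 = -13/2, m_3 = 0.
On [1, 3], with s_1(x) = a_1 + b_1·(x - 1) + c_1·(x - 1)² + d_1·(x - 1)³: c_1 = m_1/2 = 5/2, d_1 = (m_2 - m_1)/(6h_1) = -23/24, b_1 = Δ_1 - h_1(2m_1 + m_2)/6 = 4/3.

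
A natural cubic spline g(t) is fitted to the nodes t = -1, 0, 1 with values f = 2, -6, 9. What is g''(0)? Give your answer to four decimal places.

Put M_i = g'' at the i-th knot. Here h = (1, 1) and Δ = (-8, 15), so the interior equations h_(i-1)·M_(i-1) + 2(h_(i-1)+h_i)·M_i + h_i·M_(i+1) = 6(Δ_i − Δ_(i-1)) read
  1·M_0 + 4·M_1 + 1·M_2 = 6(Δ_1 - Δ_0) = 138
Natural end conditions: M_0 = M_2 = 0.
Hence M_0 = 0, M_1 = 69/2, M_2 = 0.

34.5000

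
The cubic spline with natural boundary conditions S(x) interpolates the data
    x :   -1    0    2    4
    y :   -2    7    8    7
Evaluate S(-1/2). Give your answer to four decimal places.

Write M_i for S''(x_i). With h_i = 1, 2, 2 and divided differences Δ_i = 9, 1/2, -1/2, the continuity of S' gives the tridiagonal system
  1·M_0 + 6·M_1 + 2·M_2 = 6(Δ_1 - Δ_0) = -51
  2·M_1 + 8·M_2 + 2·M_3 = 6(Δ_2 - Δ_1) = -6
Natural end conditions: M_0 = M_3 = 0.
Solving: M_0 = 0, M_1 = -9, M_2 = 3/2, M_3 = 0.
On [-1, 0], S(x) = -2 + 21/2·(x + 1) + 0·(x + 1)² - 3/2·(x + 1)³.
With (x + 1) = 1/2: S(-1/2) = 49/16.

3.0625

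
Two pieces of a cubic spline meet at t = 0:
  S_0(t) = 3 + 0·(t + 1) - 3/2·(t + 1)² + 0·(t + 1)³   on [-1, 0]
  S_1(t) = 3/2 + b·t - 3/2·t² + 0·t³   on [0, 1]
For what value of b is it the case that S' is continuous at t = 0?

-3

S_0'(t) = 0 - 3·(t + 1) + 0·(t + 1)², so S_0'(0) = -3. On the right, S_1'(0) = b, so b = -3.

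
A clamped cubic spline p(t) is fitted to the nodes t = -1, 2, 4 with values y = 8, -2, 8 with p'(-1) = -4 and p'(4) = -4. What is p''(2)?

Put M_i = p'' at the i-th knot. Here h = (3, 2) and Δ = (-10/3, 5), so the interior equations h_(i-1)·M_(i-1) + 2(h_(i-1)+h_i)·M_i + h_i·M_(i+1) = 6(Δ_i − Δ_(i-1)) read
  3·M_0 + 10·M_1 + 2·M_2 = 6(Δ_1 - Δ_0) = 50
Clamped end conditions give two more equations: 2h_0·M_0 + h_0·M_1 = 6(Δ_0 - p'(-1)) = 4 and h_1·M_1 + 2h_1·M_2 = 6(p'(4) - Δ_1) = -54.
Solving the tridiagonal system: M_0 = -13/3, M_1 = 10, M_2 = -37/2.

10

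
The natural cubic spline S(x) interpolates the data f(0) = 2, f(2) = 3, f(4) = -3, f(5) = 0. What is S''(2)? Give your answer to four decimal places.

Let σ_i = S''(x_i). Step sizes h_i = 2, 2, 1; slopes of the chords Δ_i = (y_(i+1) - y_i)/h_i = 1/2, -3, 3.
  2·σ_0 + 8·σ_1 + 2·σ_2 = 6(Δ_1 - Δ_0) = -21
  2·σ_1 + 6·σ_2 + 1·σ_3 = 6(Δ_2 - Δ_1) = 36
Natural end conditions: σ_0 = σ_3 = 0.
Forward elimination and back-substitution give σ_0 = 0, σ_1 = -9/2, σ_2 = 15/2, σ_3 = 0.

-4.5000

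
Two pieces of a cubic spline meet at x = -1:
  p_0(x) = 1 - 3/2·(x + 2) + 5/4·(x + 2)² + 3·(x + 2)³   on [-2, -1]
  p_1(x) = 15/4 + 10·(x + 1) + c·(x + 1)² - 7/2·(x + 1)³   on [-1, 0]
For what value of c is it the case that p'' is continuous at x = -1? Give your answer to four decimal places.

10.2500

p_0''(x) = 5/2 + 18·(x + 2), so p_0''(-1) = 41/2. On the right, p_1''(-1) = 2c, so c = 41/4.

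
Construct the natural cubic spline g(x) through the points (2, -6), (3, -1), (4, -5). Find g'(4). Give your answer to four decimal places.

-6.2500

Put σ_i = g'' at the i-th knot. Here h = (1, 1) and Δ = (5, -4), so the interior equations h_(i-1)·σ_(i-1) + 2(h_(i-1)+h_i)·σ_i + h_i·σ_(i+1) = 6(Δ_i − Δ_(i-1)) read
  1·σ_0 + 4·σ_1 + 1·σ_2 = 6(Δ_1 - Δ_0) = -54
Natural end conditions: σ_0 = σ_2 = 0.
Hence σ_0 = 0, σ_1 = -27/2, σ_2 = 0.
On [3, 4], g'(x) = b_1 + 2c_1·(x - 3) + 3d_1·(x - 3)² with b_1 = Δ_1 - h_1(2σ_1 + σ_2)/6 = 1/2, c_1 = σ_1/2 = -27/4, d_1 = (σ_2 - σ_1)/(6h_1) = 9/4. So g'(4) = -25/4.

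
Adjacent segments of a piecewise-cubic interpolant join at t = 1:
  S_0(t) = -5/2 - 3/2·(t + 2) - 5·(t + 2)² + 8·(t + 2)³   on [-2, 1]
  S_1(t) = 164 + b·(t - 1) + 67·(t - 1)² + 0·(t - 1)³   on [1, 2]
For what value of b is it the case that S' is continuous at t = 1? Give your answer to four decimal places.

S_0'(t) = -3/2 - 10·(t + 2) + 24·(t + 2)², so S_0'(1) = 369/2. On the right, S_1'(1) = b, so b = 369/2.

184.5000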